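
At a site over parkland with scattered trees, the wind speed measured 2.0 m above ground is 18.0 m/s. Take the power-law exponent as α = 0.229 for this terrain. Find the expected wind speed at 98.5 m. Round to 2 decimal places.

43.94 m/s

Power-law profile: V₂ = V₁ · (z₂/z₁)^α
V₂ = 18.0 × (98.5/2.0)^0.229 = 18.0 × (49.2500)^0.229
    = 18.0 × 2.4410 = 43.9373 m/s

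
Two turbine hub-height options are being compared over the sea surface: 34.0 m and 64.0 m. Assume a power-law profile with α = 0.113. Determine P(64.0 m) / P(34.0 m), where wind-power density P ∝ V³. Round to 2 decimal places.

1.24

Speed ratio: V_B/V_A = (z_B/z_A)^α = (64.0/34.0)^0.113 = (1.8824)^0.113 = 1.07409
Power-density ratio: P_B/P_A = (V_B/V_A)³ = (1.07409)³ = 1.23915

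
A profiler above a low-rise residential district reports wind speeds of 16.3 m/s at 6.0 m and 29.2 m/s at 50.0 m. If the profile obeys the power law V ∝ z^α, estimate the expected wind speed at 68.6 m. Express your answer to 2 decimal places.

31.85 m/s

First find α: α = ln(V₂/V₁)/ln(z₂/z₁) = ln(29.2/16.3)/ln(50.0/6.0) = 0.58300/2.12026 = 0.2750
Extrapolate from 50.0 m to 68.6 m: V₃ = 29.2 × (68.6/50.0)^0.2750 = 29.2 × 1.0909 = 31.8530 m/s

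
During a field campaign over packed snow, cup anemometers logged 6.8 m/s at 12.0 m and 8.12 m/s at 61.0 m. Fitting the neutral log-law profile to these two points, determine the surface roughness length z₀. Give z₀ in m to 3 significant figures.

z₀ ≈ 0.00276 m

Log law: V(z) ∝ ln(z/z₀). With r = V₁/V₂ = 6.8/8.12 = 0.83744,
r · ln(z₂/z₀) = ln(z₁/z₀) ⇒ ln z₀ = (ln z₁ − r·ln z₂)/(1 − r)
ln z₀ = (2.48491 − 0.83744×4.11087) / 0.16256 = -5.8913
z₀ = exp(-5.8913) = 0.002763 m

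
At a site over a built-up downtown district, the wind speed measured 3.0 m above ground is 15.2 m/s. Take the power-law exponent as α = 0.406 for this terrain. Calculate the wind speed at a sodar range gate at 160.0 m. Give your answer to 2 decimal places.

76.38 m/s

Power-law profile: V₂ = V₁ · (z₂/z₁)^α
V₂ = 15.2 × (160.0/3.0)^0.406 = 15.2 × (53.3333)^0.406
    = 15.2 × 5.0253 = 76.3845 m/s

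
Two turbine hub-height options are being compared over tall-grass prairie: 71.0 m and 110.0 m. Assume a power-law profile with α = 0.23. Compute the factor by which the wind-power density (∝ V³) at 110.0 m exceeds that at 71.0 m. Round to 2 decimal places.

Speed ratio: V_B/V_A = (z_B/z_A)^α = (110.0/71.0)^0.23 = (1.5493)^0.23 = 1.10594
Power-density ratio: P_B/P_A = (V_B/V_A)³ = (1.10594)³ = 1.35267

1.35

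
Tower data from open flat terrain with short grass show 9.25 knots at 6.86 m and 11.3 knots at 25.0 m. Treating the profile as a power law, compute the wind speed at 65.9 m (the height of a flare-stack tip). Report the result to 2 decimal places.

First find α: α = ln(V₂/V₁)/ln(z₂/z₁) = ln(11.3/9.25)/ln(25.0/6.86) = 0.20018/1.29317 = 0.1548
Extrapolate from 25.0 m to 65.9 m: V₃ = 11.3 × (65.9/25.0)^0.1548 = 11.3 × 1.1619 = 13.1292 knots

13.13 knots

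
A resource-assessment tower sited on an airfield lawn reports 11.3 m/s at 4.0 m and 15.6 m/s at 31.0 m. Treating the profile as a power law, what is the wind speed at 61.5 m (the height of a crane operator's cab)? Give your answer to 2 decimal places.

First find α: α = ln(V₂/V₁)/ln(z₂/z₁) = ln(15.6/11.3)/ln(31.0/4.0) = 0.32247/2.04769 = 0.1575
Extrapolate from 31.0 m to 61.5 m: V₃ = 15.6 × (61.5/31.0)^0.1575 = 15.6 × 1.1139 = 17.3771 m/s

17.38 m/s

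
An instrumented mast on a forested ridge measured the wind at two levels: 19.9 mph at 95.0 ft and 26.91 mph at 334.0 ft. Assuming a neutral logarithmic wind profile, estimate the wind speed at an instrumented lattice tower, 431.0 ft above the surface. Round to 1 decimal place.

Log law: V ∝ ln(z/z₀). From the pair, with r = V₁/V₂ = 0.73950,
ln z₀ = (ln z₁ − r·ln z₂)/(1 − r) = (4.5539 − 0.73950×5.8111)/0.26050 = 0.9848 → z₀ = 2.677 ft
V₃ = V₁ · ln(z₃/z₀)/ln(z₁/z₀) = 19.9 × 5.0814/3.5691 = 28.3316 mph

28.3 mph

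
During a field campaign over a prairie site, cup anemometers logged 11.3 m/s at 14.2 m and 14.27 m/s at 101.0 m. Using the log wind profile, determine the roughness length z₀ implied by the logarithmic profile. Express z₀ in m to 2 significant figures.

z₀ ≈ 0.0081 m

Log law: V(z) ∝ ln(z/z₀). With r = V₁/V₂ = 11.3/14.27 = 0.79187,
r · ln(z₂/z₀) = ln(z₁/z₀) ⇒ ln z₀ = (ln z₁ − r·ln z₂)/(1 − r)
ln z₀ = (2.65324 − 0.79187×4.61512) / 0.20813 = -4.8111
z₀ = exp(-4.8111) = 0.008139 m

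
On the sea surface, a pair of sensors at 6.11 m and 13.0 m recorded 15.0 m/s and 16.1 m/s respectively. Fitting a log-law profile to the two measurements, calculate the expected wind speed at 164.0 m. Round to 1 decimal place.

19.8 m/s

Log law: V ∝ ln(z/z₀). From the pair, with r = V₁/V₂ = 0.93168,
ln z₀ = (ln z₁ − r·ln z₂)/(1 − r) = (1.8099 − 0.93168×2.5649)/0.06832 = -8.4858 → z₀ = 0.0002064 m
V₃ = V₁ · ln(z₃/z₀)/ln(z₁/z₀) = 15.0 × 13.5857/10.2958 = 19.7931 m/s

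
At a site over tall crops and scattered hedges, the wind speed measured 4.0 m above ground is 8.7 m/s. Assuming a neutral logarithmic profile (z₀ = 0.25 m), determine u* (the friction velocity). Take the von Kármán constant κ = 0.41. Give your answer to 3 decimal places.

u* ≈ 1.287 m/s

Log law: V(z) = (u*/κ) · ln(z/z₀) ⇒ u* = κ · V / ln(z/z₀)
u* = 0.41 × 8.7 / ln(4.0/0.25) = 0.41 × 8.7 / 2.7726
   = 3.5670 / 2.7726 = 1.2865 m/s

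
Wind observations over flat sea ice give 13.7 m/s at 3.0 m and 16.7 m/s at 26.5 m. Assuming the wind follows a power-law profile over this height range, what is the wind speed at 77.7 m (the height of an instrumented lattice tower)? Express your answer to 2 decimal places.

18.42 m/s

First find α: α = ln(V₂/V₁)/ln(z₂/z₁) = ln(16.7/13.7)/ln(26.5/3.0) = 0.19801/2.17853 = 0.0909
Extrapolate from 26.5 m to 77.7 m: V₃ = 16.7 × (77.7/26.5)^0.0909 = 16.7 × 1.1027 = 18.4153 m/s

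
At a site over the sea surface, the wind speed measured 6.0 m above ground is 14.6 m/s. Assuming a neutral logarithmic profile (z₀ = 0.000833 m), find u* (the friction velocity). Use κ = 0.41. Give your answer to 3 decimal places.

u* ≈ 0.674 m/s

Log law: V(z) = (u*/κ) · ln(z/z₀) ⇒ u* = κ · V / ln(z/z₀)
u* = 0.41 × 14.6 / ln(6.0/0.000833) = 0.41 × 14.6 / 8.8822
   = 5.9860 / 8.8822 = 0.6739 m/s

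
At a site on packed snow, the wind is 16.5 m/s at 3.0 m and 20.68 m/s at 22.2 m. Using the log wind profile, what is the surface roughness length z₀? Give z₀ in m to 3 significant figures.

z₀ ≈ 0.00111 m

Log law: V(z) ∝ ln(z/z₀). With r = V₁/V₂ = 16.5/20.68 = 0.79787,
r · ln(z₂/z₀) = ln(z₁/z₀) ⇒ ln z₀ = (ln z₁ − r·ln z₂)/(1 − r)
ln z₀ = (1.09861 − 0.79787×3.10009) / 0.20213 = -6.8020
z₀ = exp(-6.8020) = 0.001112 m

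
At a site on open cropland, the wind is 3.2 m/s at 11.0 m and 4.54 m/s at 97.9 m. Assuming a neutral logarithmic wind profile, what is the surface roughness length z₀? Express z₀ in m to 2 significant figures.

z₀ ≈ 0.059 m

Log law: V(z) ∝ ln(z/z₀). With r = V₁/V₂ = 3.2/4.54 = 0.70485,
r · ln(z₂/z₀) = ln(z₁/z₀) ⇒ ln z₀ = (ln z₁ − r·ln z₂)/(1 − r)
ln z₀ = (2.39790 − 0.70485×4.58395) / 0.29515 = -2.8225
z₀ = exp(-2.8225) = 0.05946 m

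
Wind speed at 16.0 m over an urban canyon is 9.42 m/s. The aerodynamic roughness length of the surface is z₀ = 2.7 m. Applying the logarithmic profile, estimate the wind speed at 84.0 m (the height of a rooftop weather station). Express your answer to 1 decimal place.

Log law: V(z) ∝ ln(z/z₀), so V₂/V₁ = ln(z₂/z₀) / ln(z₁/z₀).
ln(84.0/2.7) = 3.4376, ln(16.0/2.7) = 1.7793
V₂ = 9.42 × 3.4376/1.7793 = 9.42 × 1.9319 = 18.1988 m/s

18.2 m/s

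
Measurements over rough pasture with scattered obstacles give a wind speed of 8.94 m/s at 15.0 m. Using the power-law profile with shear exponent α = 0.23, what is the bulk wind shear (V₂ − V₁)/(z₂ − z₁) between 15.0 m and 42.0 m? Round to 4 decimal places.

0.0885 m/s/m

Power law: V₂ = V₁ · (z₂/z₁)^α = 8.94 × (2.8000)^0.23 = 11.3288 m/s
ΔV/Δz = (11.3288 − 8.94)/(42.0 − 15.0) = 2.3888/27.0000 = 0.08847 m/s/m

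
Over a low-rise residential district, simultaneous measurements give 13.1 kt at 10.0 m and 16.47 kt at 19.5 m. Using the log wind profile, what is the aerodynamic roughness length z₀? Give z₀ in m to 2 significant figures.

Log law: V(z) ∝ ln(z/z₀). With r = V₁/V₂ = 13.1/16.47 = 0.79539,
r · ln(z₂/z₀) = ln(z₁/z₀) ⇒ ln z₀ = (ln z₁ − r·ln z₂)/(1 − r)
ln z₀ = (2.30259 − 0.79539×2.97041) / 0.20461 = -0.2934
z₀ = exp(-0.2934) = 0.7457 m

z₀ ≈ 0.75 m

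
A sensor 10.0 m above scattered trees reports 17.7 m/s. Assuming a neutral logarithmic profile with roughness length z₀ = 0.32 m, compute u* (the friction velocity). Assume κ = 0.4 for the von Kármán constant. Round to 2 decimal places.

u* ≈ 2.06 m/s

Log law: V(z) = (u*/κ) · ln(z/z₀) ⇒ u* = κ · V / ln(z/z₀)
u* = 0.4 × 17.7 / ln(10.0/0.32) = 0.4 × 17.7 / 3.4420
   = 7.0800 / 3.4420 = 2.0569 m/s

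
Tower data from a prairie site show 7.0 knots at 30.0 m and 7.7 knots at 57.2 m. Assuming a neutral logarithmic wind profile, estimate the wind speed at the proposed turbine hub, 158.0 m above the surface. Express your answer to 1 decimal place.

8.8 knots

Log law: V ∝ ln(z/z₀). From the pair, with r = V₁/V₂ = 0.90909,
ln z₀ = (ln z₁ − r·ln z₂)/(1 − r) = (3.4012 − 0.90909×4.0466)/0.09091 = -3.0524 → z₀ = 0.04725 m
V₃ = V₁ · ln(z₃/z₀)/ln(z₁/z₀) = 7.0 × 8.1150/6.4536 = 8.8021 knots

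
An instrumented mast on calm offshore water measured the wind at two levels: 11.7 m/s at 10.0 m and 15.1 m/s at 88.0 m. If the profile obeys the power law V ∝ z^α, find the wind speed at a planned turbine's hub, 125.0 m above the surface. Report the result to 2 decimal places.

15.73 m/s

First find α: α = ln(V₂/V₁)/ln(z₂/z₁) = ln(15.1/11.7)/ln(88.0/10.0) = 0.25511/2.17475 = 0.1173
Extrapolate from 88.0 m to 125.0 m: V₃ = 15.1 × (125.0/88.0)^0.1173 = 15.1 × 1.0420 = 15.7347 m/s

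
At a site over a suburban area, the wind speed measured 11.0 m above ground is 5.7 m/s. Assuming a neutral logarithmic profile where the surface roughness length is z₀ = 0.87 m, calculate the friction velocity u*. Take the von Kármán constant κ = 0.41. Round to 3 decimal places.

Log law: V(z) = (u*/κ) · ln(z/z₀) ⇒ u* = κ · V / ln(z/z₀)
u* = 0.41 × 5.7 / ln(11.0/0.87) = 0.41 × 5.7 / 2.5372
   = 2.3370 / 2.5372 = 0.9211 m/s

u* ≈ 0.921 m/s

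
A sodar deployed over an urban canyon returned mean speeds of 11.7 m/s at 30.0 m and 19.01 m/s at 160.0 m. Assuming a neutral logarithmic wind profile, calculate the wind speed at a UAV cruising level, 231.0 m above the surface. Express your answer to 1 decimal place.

20.6 m/s

Log law: V ∝ ln(z/z₀). From the pair, with r = V₁/V₂ = 0.61547,
ln z₀ = (ln z₁ − r·ln z₂)/(1 − r) = (3.4012 − 0.61547×5.0752)/0.38453 = 0.7219 → z₀ = 2.058 m
V₃ = V₁ · ln(z₃/z₀)/ln(z₁/z₀) = 11.7 × 4.7205/2.6793 = 20.6137 m/s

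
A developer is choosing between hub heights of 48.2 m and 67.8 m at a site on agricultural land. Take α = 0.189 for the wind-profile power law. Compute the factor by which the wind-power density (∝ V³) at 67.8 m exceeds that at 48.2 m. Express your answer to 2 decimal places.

1.21

Speed ratio: V_B/V_A = (z_B/z_A)^α = (67.8/48.2)^0.189 = (1.4066)^0.189 = 1.06661
Power-density ratio: P_B/P_A = (V_B/V_A)³ = (1.06661)³ = 1.21344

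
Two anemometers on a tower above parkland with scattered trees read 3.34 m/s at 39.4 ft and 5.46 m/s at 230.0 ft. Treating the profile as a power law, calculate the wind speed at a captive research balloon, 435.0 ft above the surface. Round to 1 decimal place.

6.5 m/s

First find α: α = ln(V₂/V₁)/ln(z₂/z₁) = ln(5.46/3.34)/ln(230.0/39.4) = 0.49148/1.76431 = 0.2786
Extrapolate from 230.0 ft to 435.0 ft: V₃ = 5.46 × (435.0/230.0)^0.2786 = 5.46 × 1.1943 = 6.5206 m/s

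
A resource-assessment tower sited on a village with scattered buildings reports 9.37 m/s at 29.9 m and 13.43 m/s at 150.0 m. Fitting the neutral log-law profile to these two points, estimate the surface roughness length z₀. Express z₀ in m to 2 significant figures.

Log law: V(z) ∝ ln(z/z₀). With r = V₁/V₂ = 9.37/13.43 = 0.69769,
r · ln(z₂/z₀) = ln(z₁/z₀) ⇒ ln z₀ = (ln z₁ − r·ln z₂)/(1 − r)
ln z₀ = (3.39786 − 0.69769×5.01064) / 0.30231 = -0.3242
z₀ = exp(-0.3242) = 0.7231 m

z₀ ≈ 0.72 m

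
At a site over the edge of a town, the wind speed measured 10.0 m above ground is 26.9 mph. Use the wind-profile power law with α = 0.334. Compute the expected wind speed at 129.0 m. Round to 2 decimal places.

63.20 mph

Power-law profile: V₂ = V₁ · (z₂/z₁)^α
V₂ = 26.9 × (129.0/10.0)^0.334 = 26.9 × (12.9000)^0.334
    = 26.9 × 2.3493 = 63.1959 mph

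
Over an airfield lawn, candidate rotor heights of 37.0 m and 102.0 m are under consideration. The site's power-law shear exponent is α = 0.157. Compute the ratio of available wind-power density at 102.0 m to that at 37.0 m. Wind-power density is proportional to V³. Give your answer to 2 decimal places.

Speed ratio: V_B/V_A = (z_B/z_A)^α = (102.0/37.0)^0.157 = (2.7568)^0.157 = 1.17258
Power-density ratio: P_B/P_A = (V_B/V_A)³ = (1.17258)³ = 1.61223

1.61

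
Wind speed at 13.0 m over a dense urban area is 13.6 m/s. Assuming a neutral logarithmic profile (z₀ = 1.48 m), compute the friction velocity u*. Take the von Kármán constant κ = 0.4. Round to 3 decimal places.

Log law: V(z) = (u*/κ) · ln(z/z₀) ⇒ u* = κ · V / ln(z/z₀)
u* = 0.4 × 13.6 / ln(13.0/1.48) = 0.4 × 13.6 / 2.1729
   = 5.4400 / 2.1729 = 2.5036 m/s

u* ≈ 2.504 m/s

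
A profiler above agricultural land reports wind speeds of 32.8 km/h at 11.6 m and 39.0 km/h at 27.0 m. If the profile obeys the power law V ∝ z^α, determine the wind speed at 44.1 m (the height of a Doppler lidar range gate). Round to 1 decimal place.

First find α: α = ln(V₂/V₁)/ln(z₂/z₁) = ln(39.0/32.8)/ln(27.0/11.6) = 0.17313/0.84483 = 0.2049
Extrapolate from 27.0 m to 44.1 m: V₃ = 39.0 × (44.1/27.0)^0.2049 = 39.0 × 1.1058 = 43.1251 km/h

43.1 km/h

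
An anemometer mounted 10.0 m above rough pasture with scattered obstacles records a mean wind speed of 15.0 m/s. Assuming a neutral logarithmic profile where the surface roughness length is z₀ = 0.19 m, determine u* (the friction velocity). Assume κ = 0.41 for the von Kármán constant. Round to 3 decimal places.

Log law: V(z) = (u*/κ) · ln(z/z₀) ⇒ u* = κ · V / ln(z/z₀)
u* = 0.41 × 15.0 / ln(10.0/0.19) = 0.41 × 15.0 / 3.9633
   = 6.1500 / 3.9633 = 1.5517 m/s

u* ≈ 1.552 m/s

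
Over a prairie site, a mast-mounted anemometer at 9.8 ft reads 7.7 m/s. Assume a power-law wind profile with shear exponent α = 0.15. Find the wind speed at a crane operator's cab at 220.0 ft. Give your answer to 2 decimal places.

Power-law profile: V₂ = V₁ · (z₂/z₁)^α
V₂ = 7.7 × (220.0/9.8)^0.15 = 7.7 × (22.4490)^0.15
    = 7.7 × 1.5947 = 12.2792 m/s

12.28 m/s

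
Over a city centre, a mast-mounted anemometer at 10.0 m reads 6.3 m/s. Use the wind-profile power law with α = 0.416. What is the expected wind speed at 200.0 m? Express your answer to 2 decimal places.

Power-law profile: V₂ = V₁ · (z₂/z₁)^α
V₂ = 6.3 × (200.0/10.0)^0.416 = 6.3 × (20.0000)^0.416
    = 6.3 × 3.4772 = 21.9063 m/s

21.91 m/s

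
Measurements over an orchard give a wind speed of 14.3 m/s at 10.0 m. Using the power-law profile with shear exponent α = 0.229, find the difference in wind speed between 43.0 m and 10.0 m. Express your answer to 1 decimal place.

5.7 m/s

Power law: V₂ = V₁ · (z₂/z₁)^α = 14.3 × (4.3000)^0.229 = 19.9710 m/s
ΔV = 19.9710 − 14.3 = 5.6710 m/s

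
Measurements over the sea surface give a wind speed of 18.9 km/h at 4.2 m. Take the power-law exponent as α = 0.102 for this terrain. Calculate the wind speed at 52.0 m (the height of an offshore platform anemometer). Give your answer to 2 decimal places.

24.43 km/h

Power-law profile: V₂ = V₁ · (z₂/z₁)^α
V₂ = 18.9 × (52.0/4.2)^0.102 = 18.9 × (12.3810)^0.102
    = 18.9 × 1.2926 = 24.4300 km/h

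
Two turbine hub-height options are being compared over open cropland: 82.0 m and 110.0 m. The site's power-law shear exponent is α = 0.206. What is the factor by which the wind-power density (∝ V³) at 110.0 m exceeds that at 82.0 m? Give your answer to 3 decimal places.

1.199

Speed ratio: V_B/V_A = (z_B/z_A)^α = (110.0/82.0)^0.206 = (1.3415)^0.206 = 1.06238
Power-density ratio: P_B/P_A = (V_B/V_A)³ = (1.06238)³ = 1.19907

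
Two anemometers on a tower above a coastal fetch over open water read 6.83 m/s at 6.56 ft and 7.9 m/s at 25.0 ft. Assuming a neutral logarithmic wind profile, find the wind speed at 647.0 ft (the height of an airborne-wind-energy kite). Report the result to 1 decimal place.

Log law: V ∝ ln(z/z₀). From the pair, with r = V₁/V₂ = 0.86456,
ln z₀ = (ln z₁ − r·ln z₂)/(1 − r) = (1.8810 − 0.86456×3.2189)/0.13544 = -6.6590 → z₀ = 0.001282 ft
V₃ = V₁ · ln(z₃/z₀)/ln(z₁/z₀) = 6.83 × 13.1313/8.5400 = 10.5020 m/s

10.5 m/s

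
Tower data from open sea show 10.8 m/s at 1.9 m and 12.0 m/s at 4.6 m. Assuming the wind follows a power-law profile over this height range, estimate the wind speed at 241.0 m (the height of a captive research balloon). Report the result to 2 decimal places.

19.23 m/s

First find α: α = ln(V₂/V₁)/ln(z₂/z₁) = ln(12.0/10.8)/ln(4.6/1.9) = 0.10536/0.88420 = 0.1192
Extrapolate from 4.6 m to 241.0 m: V₃ = 12.0 × (241.0/4.6)^0.1192 = 12.0 × 1.6027 = 19.2330 m/s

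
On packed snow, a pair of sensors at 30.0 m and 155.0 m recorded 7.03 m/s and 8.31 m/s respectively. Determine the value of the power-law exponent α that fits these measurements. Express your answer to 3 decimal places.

α ≈ 0.102

Power law: V₂/V₁ = (z₂/z₁)^α ⇒ α = ln(V₂/V₁) / ln(z₂/z₁)
α = ln(8.31/7.03) / ln(155.0/30.0) = ln(1.1821) / ln(5.1667)
  = 0.16727 / 1.64223 = 0.10186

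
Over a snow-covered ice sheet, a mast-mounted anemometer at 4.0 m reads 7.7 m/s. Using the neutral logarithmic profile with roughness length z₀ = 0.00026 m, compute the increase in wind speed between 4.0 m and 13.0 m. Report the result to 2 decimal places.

0.94 m/s

Log law: V₂ = V₁ · ln(z₂/z₀)/ln(z₁/z₀) = 7.7 × 10.8198/9.6411 = 8.6413 m/s
ΔV = 8.6413 − 7.7 = 0.9413 m/s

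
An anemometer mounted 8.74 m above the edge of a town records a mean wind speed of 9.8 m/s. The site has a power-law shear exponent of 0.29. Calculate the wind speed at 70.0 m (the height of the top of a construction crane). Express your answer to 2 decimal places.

17.92 m/s

Power-law profile: V₂ = V₁ · (z₂/z₁)^α
V₂ = 9.8 × (70.0/8.74)^0.29 = 9.8 × (8.0092)^0.29
    = 9.8 × 1.8283 = 17.9170 m/s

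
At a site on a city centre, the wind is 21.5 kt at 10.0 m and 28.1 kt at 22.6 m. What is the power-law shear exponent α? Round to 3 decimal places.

Power law: V₂/V₁ = (z₂/z₁)^α ⇒ α = ln(V₂/V₁) / ln(z₂/z₁)
α = ln(28.1/21.5) / ln(22.6/10.0) = ln(1.3070) / ln(2.2600)
  = 0.26772 / 0.81536 = 0.32834

α ≈ 0.328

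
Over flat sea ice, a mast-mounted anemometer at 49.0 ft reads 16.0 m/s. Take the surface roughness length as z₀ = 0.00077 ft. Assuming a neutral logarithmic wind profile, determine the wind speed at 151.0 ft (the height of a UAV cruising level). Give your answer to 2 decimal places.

Log law: V(z) ∝ ln(z/z₀), so V₂/V₁ = ln(z₂/z₀) / ln(z₁/z₀).
ln(151.0/0.00077) = 12.1864, ln(49.0/0.00077) = 11.0609
V₂ = 16.0 × 12.1864/11.0609 = 16.0 × 1.1018 = 17.6280 m/s

17.63 m/s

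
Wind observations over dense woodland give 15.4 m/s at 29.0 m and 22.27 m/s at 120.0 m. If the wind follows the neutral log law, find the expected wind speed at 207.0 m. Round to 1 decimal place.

24.9 m/s

Log law: V ∝ ln(z/z₀). From the pair, with r = V₁/V₂ = 0.69151,
ln z₀ = (ln z₁ − r·ln z₂)/(1 − r) = (3.3673 − 0.69151×4.7875)/0.30849 = 0.1837 → z₀ = 1.202 m
V₃ = V₁ · ln(z₃/z₀)/ln(z₁/z₀) = 15.4 × 5.1490/3.1836 = 24.9075 m/s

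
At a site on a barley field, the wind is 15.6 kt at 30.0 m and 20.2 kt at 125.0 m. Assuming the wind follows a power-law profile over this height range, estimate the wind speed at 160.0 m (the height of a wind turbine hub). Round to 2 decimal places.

First find α: α = ln(V₂/V₁)/ln(z₂/z₁) = ln(20.2/15.6)/ln(125.0/30.0) = 0.25841/1.42712 = 0.1811
Extrapolate from 125.0 m to 160.0 m: V₃ = 20.2 × (160.0/125.0)^0.1811 = 20.2 × 1.0457 = 21.1234 kt

21.12 kt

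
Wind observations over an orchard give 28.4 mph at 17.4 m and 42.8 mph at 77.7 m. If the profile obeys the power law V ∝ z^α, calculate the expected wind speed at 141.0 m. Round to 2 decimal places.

First find α: α = ln(V₂/V₁)/ln(z₂/z₁) = ln(42.8/28.4)/ln(77.7/17.4) = 0.41015/1.49639 = 0.2741
Extrapolate from 77.7 m to 141.0 m: V₃ = 42.8 × (141.0/77.7)^0.2741 = 42.8 × 1.1774 = 50.3940 mph

50.39 mph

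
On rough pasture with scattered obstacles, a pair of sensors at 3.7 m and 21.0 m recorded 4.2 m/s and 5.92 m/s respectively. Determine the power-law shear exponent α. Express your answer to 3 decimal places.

Power law: V₂/V₁ = (z₂/z₁)^α ⇒ α = ln(V₂/V₁) / ln(z₂/z₁)
α = ln(5.92/4.2) / ln(21.0/3.7) = ln(1.4095) / ln(5.6757)
  = 0.34325 / 1.73619 = 0.19770

α ≈ 0.198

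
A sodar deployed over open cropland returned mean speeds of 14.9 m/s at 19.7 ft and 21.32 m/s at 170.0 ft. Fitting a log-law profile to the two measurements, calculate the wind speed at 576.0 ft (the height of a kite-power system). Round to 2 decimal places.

Log law: V ∝ ln(z/z₀). From the pair, with r = V₁/V₂ = 0.69887,
ln z₀ = (ln z₁ − r·ln z₂)/(1 − r) = (2.9806 − 0.69887×5.1358)/0.30113 = -2.0213 → z₀ = 0.1325 ft
V₃ = V₁ · ln(z₃/z₀)/ln(z₁/z₀) = 14.9 × 8.3774/5.0019 = 24.9551 m/s

24.96 m/s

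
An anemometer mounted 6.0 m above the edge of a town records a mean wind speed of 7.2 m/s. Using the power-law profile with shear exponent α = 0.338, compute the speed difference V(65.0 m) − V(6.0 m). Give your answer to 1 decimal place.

Power law: V₂ = V₁ · (z₂/z₁)^α = 7.2 × (10.8333)^0.338 = 16.1095 m/s
ΔV = 16.1095 − 7.2 = 8.9095 m/s

8.9 m/s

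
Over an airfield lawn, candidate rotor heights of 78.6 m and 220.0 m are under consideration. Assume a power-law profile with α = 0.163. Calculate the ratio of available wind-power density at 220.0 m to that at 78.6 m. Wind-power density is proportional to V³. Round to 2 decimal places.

1.65

Speed ratio: V_B/V_A = (z_B/z_A)^α = (220.0/78.6)^0.163 = (2.7990)^0.163 = 1.18266
Power-density ratio: P_B/P_A = (V_B/V_A)³ = (1.18266)³ = 1.65418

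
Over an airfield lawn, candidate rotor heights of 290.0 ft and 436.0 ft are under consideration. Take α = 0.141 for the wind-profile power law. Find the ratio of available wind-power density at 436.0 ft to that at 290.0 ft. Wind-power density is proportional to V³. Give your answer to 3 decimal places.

1.188

Speed ratio: V_B/V_A = (z_B/z_A)^α = (436.0/290.0)^0.141 = (1.5034)^0.141 = 1.05918
Power-density ratio: P_B/P_A = (V_B/V_A)³ = (1.05918)³ = 1.18825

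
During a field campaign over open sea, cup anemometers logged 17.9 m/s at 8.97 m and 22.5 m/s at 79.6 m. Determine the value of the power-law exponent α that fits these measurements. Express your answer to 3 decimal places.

Power law: V₂/V₁ = (z₂/z₁)^α ⇒ α = ln(V₂/V₁) / ln(z₂/z₁)
α = ln(22.5/17.9) / ln(79.6/8.97) = ln(1.2570) / ln(8.8740)
  = 0.22871 / 2.18313 = 0.10476

α ≈ 0.105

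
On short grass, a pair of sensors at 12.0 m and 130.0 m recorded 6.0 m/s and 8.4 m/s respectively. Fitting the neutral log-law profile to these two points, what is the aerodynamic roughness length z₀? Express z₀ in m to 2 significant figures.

Log law: V(z) ∝ ln(z/z₀). With r = V₁/V₂ = 6.0/8.4 = 0.71429,
r · ln(z₂/z₀) = ln(z₁/z₀) ⇒ ln z₀ = (ln z₁ − r·ln z₂)/(1 − r)
ln z₀ = (2.48491 − 0.71429×4.86753) / 0.28571 = -3.4717
z₀ = exp(-3.4717) = 0.03107 m

z₀ ≈ 0.031 m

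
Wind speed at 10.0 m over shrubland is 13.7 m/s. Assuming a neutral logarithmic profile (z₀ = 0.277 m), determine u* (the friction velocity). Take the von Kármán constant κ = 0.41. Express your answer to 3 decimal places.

u* ≈ 1.566 m/s

Log law: V(z) = (u*/κ) · ln(z/z₀) ⇒ u* = κ · V / ln(z/z₀)
u* = 0.41 × 13.7 / ln(10.0/0.277) = 0.41 × 13.7 / 3.5863
   = 5.6170 / 3.5863 = 1.5662 m/s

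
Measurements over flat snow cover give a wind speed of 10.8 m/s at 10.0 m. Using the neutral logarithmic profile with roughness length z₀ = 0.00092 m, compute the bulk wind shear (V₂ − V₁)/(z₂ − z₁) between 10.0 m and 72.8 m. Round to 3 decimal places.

0.037 m/s/m

Log law: V₂ = V₁ · ln(z₂/z₀)/ln(z₁/z₀) = 10.8 × 11.2789/9.2937 = 13.1069 m/s
ΔV/Δz = (13.1069 − 10.8)/(72.8 − 10.0) = 2.3069/62.8000 = 0.03673 m/s/m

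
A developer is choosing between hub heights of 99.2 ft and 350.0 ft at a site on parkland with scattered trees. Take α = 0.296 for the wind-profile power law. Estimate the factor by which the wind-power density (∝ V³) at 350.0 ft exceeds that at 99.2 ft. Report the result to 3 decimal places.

3.064

Speed ratio: V_B/V_A = (z_B/z_A)^α = (350.0/99.2)^0.296 = (3.5282)^0.296 = 1.45237
Power-density ratio: P_B/P_A = (V_B/V_A)³ = (1.45237)³ = 3.06359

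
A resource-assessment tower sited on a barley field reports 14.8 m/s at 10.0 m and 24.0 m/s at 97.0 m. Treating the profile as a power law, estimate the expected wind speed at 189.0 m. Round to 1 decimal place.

27.7 m/s

First find α: α = ln(V₂/V₁)/ln(z₂/z₁) = ln(24.0/14.8)/ln(97.0/10.0) = 0.48343/2.27213 = 0.2128
Extrapolate from 97.0 m to 189.0 m: V₃ = 24.0 × (189.0/97.0)^0.2128 = 24.0 × 1.1525 = 27.6597 m/s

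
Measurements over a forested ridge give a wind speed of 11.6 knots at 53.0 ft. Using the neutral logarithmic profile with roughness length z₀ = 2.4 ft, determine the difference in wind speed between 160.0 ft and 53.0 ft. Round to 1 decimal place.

Log law: V₂ = V₁ · ln(z₂/z₀)/ln(z₁/z₀) = 11.6 × 4.1997/3.0948 = 15.7413 knots
ΔV = 15.7413 − 11.6 = 4.1413 knots

4.1 knots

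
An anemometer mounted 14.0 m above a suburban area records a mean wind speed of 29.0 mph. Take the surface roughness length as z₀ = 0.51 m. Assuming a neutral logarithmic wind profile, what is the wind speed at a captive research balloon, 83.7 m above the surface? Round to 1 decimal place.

44.7 mph

Log law: V(z) ∝ ln(z/z₀), so V₂/V₁ = ln(z₂/z₀) / ln(z₁/z₀).
ln(83.7/0.51) = 5.1006, ln(14.0/0.51) = 3.3124
V₂ = 29.0 × 5.1006/3.3124 = 29.0 × 1.5398 = 44.6555 mph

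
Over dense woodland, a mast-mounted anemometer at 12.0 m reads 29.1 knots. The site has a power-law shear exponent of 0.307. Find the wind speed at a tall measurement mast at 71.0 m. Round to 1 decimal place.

50.2 knots

Power-law profile: V₂ = V₁ · (z₂/z₁)^α
V₂ = 29.1 × (71.0/12.0)^0.307 = 29.1 × (5.9167)^0.307
    = 29.1 × 1.7259 = 50.2251 knots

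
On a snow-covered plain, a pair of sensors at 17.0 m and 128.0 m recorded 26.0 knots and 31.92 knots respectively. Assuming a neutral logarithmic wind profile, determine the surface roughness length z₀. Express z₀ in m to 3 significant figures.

Log law: V(z) ∝ ln(z/z₀). With r = V₁/V₂ = 26.0/31.92 = 0.81454,
r · ln(z₂/z₀) = ln(z₁/z₀) ⇒ ln z₀ = (ln z₁ − r·ln z₂)/(1 − r)
ln z₀ = (2.83321 − 0.81454×4.85203) / 0.18546 = -6.0332
z₀ = exp(-6.0332) = 0.002398 m

z₀ ≈ 0.00240 m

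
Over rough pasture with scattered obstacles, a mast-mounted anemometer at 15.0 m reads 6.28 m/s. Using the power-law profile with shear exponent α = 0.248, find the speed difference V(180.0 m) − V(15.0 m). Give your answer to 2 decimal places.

5.35 m/s

Power law: V₂ = V₁ · (z₂/z₁)^α = 6.28 × (12.0000)^0.248 = 11.6305 m/s
ΔV = 11.6305 − 6.28 = 5.3505 m/s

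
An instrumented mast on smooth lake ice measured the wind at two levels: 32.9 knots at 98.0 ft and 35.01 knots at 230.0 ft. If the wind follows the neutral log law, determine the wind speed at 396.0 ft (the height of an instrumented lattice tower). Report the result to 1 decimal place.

36.4 knots

Log law: V ∝ ln(z/z₀). From the pair, with r = V₁/V₂ = 0.93973,
ln z₀ = (ln z₁ − r·ln z₂)/(1 − r) = (4.5850 − 0.93973×5.4381)/0.06027 = -8.7171 → z₀ = 0.0001638 ft
V₃ = V₁ · ln(z₃/z₀)/ln(z₁/z₀) = 32.9 × 14.6985/13.3021 = 36.3538 knots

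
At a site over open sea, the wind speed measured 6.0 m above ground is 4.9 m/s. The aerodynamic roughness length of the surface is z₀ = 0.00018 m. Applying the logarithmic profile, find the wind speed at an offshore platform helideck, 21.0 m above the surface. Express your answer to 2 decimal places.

Log law: V(z) ∝ ln(z/z₀), so V₂/V₁ = ln(z₂/z₀) / ln(z₁/z₀).
ln(21.0/0.00018) = 11.6671, ln(6.0/0.00018) = 10.4143
V₂ = 4.9 × 11.6671/10.4143 = 4.9 × 1.1203 = 5.4894 m/s

5.49 m/s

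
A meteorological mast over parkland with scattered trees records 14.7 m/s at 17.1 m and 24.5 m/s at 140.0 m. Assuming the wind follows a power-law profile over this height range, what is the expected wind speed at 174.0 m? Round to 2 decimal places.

First find α: α = ln(V₂/V₁)/ln(z₂/z₁) = ln(24.5/14.7)/ln(140.0/17.1) = 0.51083/2.10256 = 0.2430
Extrapolate from 140.0 m to 174.0 m: V₃ = 24.5 × (174.0/140.0)^0.2430 = 24.5 × 1.0542 = 25.8289 m/s

25.83 m/s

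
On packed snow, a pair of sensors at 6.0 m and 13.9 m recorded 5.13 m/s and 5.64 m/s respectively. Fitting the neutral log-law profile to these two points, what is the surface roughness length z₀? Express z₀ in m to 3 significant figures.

z₀ ≈ 0.00128 m

Log law: V(z) ∝ ln(z/z₀). With r = V₁/V₂ = 5.13/5.64 = 0.90957,
r · ln(z₂/z₀) = ln(z₁/z₀) ⇒ ln z₀ = (ln z₁ − r·ln z₂)/(1 − r)
ln z₀ = (1.79176 − 0.90957×2.63189) / 0.09043 = -6.6590
z₀ = exp(-6.6590) = 0.001282 m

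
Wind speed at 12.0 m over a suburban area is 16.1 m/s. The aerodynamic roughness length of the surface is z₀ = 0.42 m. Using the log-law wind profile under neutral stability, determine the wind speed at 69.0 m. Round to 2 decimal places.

Log law: V(z) ∝ ln(z/z₀), so V₂/V₁ = ln(z₂/z₀) / ln(z₁/z₀).
ln(69.0/0.42) = 5.1016, ln(12.0/0.42) = 3.3524
V₂ = 16.1 × 5.1016/3.3524 = 16.1 × 1.5218 = 24.5006 m/s

24.50 m/s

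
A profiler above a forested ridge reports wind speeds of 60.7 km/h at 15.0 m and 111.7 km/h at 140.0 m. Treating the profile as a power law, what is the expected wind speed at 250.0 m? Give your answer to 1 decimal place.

130.9 km/h

First find α: α = ln(V₂/V₁)/ln(z₂/z₁) = ln(111.7/60.7)/ln(140.0/15.0) = 0.60987/2.23359 = 0.2730
Extrapolate from 140.0 m to 250.0 m: V₃ = 111.7 × (250.0/140.0)^0.2730 = 111.7 × 1.1715 = 130.8607 km/h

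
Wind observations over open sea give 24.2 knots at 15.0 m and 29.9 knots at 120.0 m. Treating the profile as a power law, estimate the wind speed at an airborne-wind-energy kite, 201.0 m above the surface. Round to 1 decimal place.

First find α: α = ln(V₂/V₁)/ln(z₂/z₁) = ln(29.9/24.2)/ln(120.0/15.0) = 0.21151/2.07944 = 0.1017
Extrapolate from 120.0 m to 201.0 m: V₃ = 29.9 × (201.0/120.0)^0.1017 = 29.9 × 1.0539 = 31.5106 knots

31.5 knots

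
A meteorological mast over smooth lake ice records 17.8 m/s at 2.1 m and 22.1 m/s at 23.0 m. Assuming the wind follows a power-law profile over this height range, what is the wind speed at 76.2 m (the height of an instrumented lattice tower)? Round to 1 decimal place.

First find α: α = ln(V₂/V₁)/ln(z₂/z₁) = ln(22.1/17.8)/ln(23.0/2.1) = 0.21638/2.39356 = 0.0904
Extrapolate from 23.0 m to 76.2 m: V₃ = 22.1 × (76.2/23.0)^0.0904 = 22.1 × 1.1144 = 24.6275 m/s

24.6 m/s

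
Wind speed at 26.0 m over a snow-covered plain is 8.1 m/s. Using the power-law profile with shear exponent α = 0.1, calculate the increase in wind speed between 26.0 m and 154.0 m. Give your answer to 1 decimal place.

Power law: V₂ = V₁ · (z₂/z₁)^α = 8.1 × (5.9231)^0.1 = 9.6770 m/s
ΔV = 9.6770 − 8.1 = 1.5770 m/s

1.6 m/s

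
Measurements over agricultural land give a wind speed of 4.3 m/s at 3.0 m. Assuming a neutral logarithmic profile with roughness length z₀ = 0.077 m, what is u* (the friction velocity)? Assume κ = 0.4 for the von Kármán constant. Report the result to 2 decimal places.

u* ≈ 0.47 m/s

Log law: V(z) = (u*/κ) · ln(z/z₀) ⇒ u* = κ · V / ln(z/z₀)
u* = 0.4 × 4.3 / ln(3.0/0.077) = 0.4 × 4.3 / 3.6626
   = 1.7200 / 3.6626 = 0.4696 m/s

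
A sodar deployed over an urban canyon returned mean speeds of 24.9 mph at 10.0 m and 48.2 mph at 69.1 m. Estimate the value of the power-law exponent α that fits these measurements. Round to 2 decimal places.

α ≈ 0.34

Power law: V₂/V₁ = (z₂/z₁)^α ⇒ α = ln(V₂/V₁) / ln(z₂/z₁)
α = ln(48.2/24.9) / ln(69.1/10.0) = ln(1.9357) / ln(6.9100)
  = 0.66049 / 1.93297 = 0.34170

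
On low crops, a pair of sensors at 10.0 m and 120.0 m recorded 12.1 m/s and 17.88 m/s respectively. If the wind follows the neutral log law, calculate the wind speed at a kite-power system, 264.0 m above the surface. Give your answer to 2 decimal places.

19.71 m/s

Log law: V ∝ ln(z/z₀). From the pair, with r = V₁/V₂ = 0.67673,
ln z₀ = (ln z₁ − r·ln z₂)/(1 − r) = (2.3026 − 0.67673×4.7875)/0.32327 = -2.8994 → z₀ = 0.05506 m
V₃ = V₁ · ln(z₃/z₀)/ln(z₁/z₀) = 12.1 × 8.4753/5.2020 = 19.7140 m/s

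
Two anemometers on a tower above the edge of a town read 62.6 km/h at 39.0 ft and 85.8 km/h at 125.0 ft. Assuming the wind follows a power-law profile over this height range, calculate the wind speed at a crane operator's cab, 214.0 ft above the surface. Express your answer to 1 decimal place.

99.2 km/h

First find α: α = ln(V₂/V₁)/ln(z₂/z₁) = ln(85.8/62.6)/ln(125.0/39.0) = 0.31525/1.16475 = 0.2707
Extrapolate from 125.0 ft to 214.0 ft: V₃ = 85.8 × (214.0/125.0)^0.2707 = 85.8 × 1.1566 = 99.2402 km/h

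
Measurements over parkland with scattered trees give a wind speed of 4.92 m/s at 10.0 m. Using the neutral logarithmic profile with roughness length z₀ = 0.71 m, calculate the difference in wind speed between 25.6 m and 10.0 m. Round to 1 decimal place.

1.7 m/s

Log law: V₂ = V₁ · ln(z₂/z₀)/ln(z₁/z₀) = 4.92 × 3.5851/2.6451 = 6.6685 m/s
ΔV = 6.6685 − 4.92 = 1.7485 m/s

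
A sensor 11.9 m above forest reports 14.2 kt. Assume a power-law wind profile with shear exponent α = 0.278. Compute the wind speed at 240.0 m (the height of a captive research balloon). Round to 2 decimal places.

32.73 kt

Power-law profile: V₂ = V₁ · (z₂/z₁)^α
V₂ = 14.2 × (240.0/11.9)^0.278 = 14.2 × (20.1681)^0.278
    = 14.2 × 2.3051 = 32.7329 kt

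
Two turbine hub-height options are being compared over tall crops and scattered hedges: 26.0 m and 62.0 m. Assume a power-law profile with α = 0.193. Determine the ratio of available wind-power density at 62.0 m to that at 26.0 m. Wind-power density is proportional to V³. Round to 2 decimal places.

1.65

Speed ratio: V_B/V_A = (z_B/z_A)^α = (62.0/26.0)^0.193 = (2.3846)^0.193 = 1.18261
Power-density ratio: P_B/P_A = (V_B/V_A)³ = (1.18261)³ = 1.65396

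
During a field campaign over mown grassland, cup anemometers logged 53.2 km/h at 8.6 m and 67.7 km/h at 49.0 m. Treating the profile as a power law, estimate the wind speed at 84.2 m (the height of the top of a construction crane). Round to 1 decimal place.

73.0 km/h

First find α: α = ln(V₂/V₁)/ln(z₂/z₁) = ln(67.7/53.2)/ln(49.0/8.6) = 0.24103/1.74006 = 0.1385
Extrapolate from 49.0 m to 84.2 m: V₃ = 67.7 × (84.2/49.0)^0.1385 = 67.7 × 1.0779 = 72.9720 km/h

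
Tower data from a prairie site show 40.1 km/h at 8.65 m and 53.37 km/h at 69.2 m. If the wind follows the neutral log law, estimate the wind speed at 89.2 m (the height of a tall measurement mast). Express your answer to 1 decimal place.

55.0 km/h

Log law: V ∝ ln(z/z₀). From the pair, with r = V₁/V₂ = 0.75136,
ln z₀ = (ln z₁ − r·ln z₂)/(1 − r) = (2.1576 − 0.75136×4.2370)/0.24864 = -4.1262 → z₀ = 0.01614 m
V₃ = V₁ · ln(z₃/z₀)/ln(z₁/z₀) = 40.1 × 8.6171/6.2838 = 54.9901 km/h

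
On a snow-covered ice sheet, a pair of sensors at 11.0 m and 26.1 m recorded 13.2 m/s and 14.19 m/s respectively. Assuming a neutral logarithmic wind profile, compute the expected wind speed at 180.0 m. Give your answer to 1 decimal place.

16.4 m/s

Log law: V ∝ ln(z/z₀). From the pair, with r = V₁/V₂ = 0.93023,
ln z₀ = (ln z₁ − r·ln z₂)/(1 − r) = (2.3979 − 0.93023×3.2619)/0.06977 = -9.1226 → z₀ = 0.0001092 m
V₃ = V₁ · ln(z₃/z₀)/ln(z₁/z₀) = 13.2 × 14.3156/11.5205 = 16.4025 m/s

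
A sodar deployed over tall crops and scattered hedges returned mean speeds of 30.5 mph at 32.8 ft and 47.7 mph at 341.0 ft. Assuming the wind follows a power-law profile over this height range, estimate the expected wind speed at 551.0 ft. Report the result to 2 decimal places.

First find α: α = ln(V₂/V₁)/ln(z₂/z₁) = ln(47.7/30.5)/ln(341.0/32.8) = 0.44720/2.34145 = 0.1910
Extrapolate from 341.0 ft to 551.0 ft: V₃ = 47.7 × (551.0/341.0)^0.1910 = 47.7 × 1.0960 = 52.2783 mph

52.28 mph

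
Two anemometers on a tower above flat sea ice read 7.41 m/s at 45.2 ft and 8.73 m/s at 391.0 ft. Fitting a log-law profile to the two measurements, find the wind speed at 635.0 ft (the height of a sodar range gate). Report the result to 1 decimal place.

9.0 m/s

Log law: V ∝ ln(z/z₀). From the pair, with r = V₁/V₂ = 0.84880,
ln z₀ = (ln z₁ − r·ln z₂)/(1 − r) = (3.8111 − 0.84880×5.9687)/0.15120 = -8.3009 → z₀ = 0.0002483 ft
V₃ = V₁ · ln(z₃/z₀)/ln(z₁/z₀) = 7.41 × 14.7546/12.1120 = 9.0267 m/s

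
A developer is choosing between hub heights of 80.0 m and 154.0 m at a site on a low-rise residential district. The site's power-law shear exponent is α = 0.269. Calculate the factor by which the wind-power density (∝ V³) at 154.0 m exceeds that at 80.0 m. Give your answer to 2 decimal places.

1.70

Speed ratio: V_B/V_A = (z_B/z_A)^α = (154.0/80.0)^0.269 = (1.9250)^0.269 = 1.19265
Power-density ratio: P_B/P_A = (V_B/V_A)³ = (1.19265)³ = 1.69643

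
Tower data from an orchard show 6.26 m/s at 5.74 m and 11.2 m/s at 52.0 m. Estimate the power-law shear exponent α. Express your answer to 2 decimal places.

Power law: V₂/V₁ = (z₂/z₁)^α ⇒ α = ln(V₂/V₁) / ln(z₂/z₁)
α = ln(11.2/6.26) / ln(52.0/5.74) = ln(1.7891) / ln(9.0592)
  = 0.58173 / 2.20378 = 0.26397

α ≈ 0.26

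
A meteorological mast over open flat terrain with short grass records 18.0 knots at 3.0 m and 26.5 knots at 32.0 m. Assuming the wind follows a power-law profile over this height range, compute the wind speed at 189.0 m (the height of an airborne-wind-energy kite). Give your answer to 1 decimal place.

First find α: α = ln(V₂/V₁)/ln(z₂/z₁) = ln(26.5/18.0)/ln(32.0/3.0) = 0.38677/2.36712 = 0.1634
Extrapolate from 32.0 m to 189.0 m: V₃ = 26.5 × (189.0/32.0)^0.1634 = 26.5 × 1.3367 = 35.4220 knots

35.4 knots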